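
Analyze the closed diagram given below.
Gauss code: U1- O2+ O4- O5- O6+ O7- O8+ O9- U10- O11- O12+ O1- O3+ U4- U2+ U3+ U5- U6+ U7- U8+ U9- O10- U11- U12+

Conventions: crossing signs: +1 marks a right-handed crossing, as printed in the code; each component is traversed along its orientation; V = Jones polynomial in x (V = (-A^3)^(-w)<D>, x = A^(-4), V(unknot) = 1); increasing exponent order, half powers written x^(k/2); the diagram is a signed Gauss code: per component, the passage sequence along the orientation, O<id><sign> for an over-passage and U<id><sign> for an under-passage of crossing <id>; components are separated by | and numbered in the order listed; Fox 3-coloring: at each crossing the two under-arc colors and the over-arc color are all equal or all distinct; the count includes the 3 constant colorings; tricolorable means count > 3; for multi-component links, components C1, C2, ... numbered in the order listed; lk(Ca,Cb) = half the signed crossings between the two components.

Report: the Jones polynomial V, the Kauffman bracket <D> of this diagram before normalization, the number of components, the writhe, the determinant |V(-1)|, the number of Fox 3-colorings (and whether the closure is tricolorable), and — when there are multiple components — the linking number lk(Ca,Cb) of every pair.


V(x) = -x^-4 + x^-3 + x^-1
bracket: A^-2 + A^6 - A^10, w = -2
1 component, writhe -2, over 12 crossings
det 3, colorings 9 of 3^12 — tricolorable
observation: w = -2 shifts under R1 moves; the (-A^3)^(2) factor cancels that in V


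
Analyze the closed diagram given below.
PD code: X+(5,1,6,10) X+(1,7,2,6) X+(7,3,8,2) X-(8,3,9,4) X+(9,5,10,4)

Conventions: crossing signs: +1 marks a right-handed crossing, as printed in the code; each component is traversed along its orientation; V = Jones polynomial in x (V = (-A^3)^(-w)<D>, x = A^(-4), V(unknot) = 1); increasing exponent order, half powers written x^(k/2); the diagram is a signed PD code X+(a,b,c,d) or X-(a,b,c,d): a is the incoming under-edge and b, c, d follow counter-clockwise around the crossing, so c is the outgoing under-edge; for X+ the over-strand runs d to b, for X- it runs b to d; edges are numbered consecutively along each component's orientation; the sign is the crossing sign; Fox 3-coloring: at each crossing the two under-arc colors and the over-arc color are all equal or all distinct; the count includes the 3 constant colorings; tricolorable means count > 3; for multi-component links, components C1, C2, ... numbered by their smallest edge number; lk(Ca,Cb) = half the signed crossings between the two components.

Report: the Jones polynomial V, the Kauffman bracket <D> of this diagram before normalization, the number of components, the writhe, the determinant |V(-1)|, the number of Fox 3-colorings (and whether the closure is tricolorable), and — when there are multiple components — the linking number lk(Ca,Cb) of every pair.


V = x + x^3 - x^4
<D> = A^-7 - A^-3 - A^5 (w = +3)
1 component over 5 crossings, w = +3
9 Fox colorings among 3^5, |V(-1)| = 3: tricolorable
why: w = +3 shifts under R1 moves; the (-A^3)^(-3) factor cancels that in V


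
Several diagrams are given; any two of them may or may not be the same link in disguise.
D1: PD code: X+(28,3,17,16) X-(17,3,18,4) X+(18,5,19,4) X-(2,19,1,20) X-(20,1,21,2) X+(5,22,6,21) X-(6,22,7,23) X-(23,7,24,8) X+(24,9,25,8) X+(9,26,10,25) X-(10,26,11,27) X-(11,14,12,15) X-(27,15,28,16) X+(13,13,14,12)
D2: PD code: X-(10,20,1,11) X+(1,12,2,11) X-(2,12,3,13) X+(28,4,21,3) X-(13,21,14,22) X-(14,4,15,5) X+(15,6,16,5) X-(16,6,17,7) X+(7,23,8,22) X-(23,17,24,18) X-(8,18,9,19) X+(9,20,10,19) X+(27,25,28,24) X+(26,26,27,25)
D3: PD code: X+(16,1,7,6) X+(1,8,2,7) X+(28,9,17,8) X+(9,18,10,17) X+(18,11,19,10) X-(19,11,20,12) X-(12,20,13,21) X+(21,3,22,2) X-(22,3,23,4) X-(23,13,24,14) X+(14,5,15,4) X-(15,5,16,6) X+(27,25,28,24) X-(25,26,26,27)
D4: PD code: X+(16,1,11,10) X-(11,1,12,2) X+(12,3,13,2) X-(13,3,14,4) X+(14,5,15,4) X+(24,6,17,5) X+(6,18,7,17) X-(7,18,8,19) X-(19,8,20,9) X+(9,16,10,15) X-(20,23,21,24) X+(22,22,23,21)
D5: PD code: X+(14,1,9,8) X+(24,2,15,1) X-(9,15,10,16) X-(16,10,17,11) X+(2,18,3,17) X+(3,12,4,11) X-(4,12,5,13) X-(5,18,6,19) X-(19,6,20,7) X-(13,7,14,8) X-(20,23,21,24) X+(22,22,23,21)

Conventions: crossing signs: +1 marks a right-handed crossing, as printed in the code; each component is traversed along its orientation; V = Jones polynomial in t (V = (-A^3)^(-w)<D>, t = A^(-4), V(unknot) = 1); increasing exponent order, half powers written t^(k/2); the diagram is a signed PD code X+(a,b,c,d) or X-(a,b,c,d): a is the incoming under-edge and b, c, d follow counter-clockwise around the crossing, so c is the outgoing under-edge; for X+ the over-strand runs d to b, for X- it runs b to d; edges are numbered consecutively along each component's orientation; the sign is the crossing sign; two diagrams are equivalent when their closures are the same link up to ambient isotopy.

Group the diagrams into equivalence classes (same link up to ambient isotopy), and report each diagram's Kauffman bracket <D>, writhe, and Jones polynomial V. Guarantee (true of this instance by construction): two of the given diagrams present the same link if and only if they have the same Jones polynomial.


classes: {D1, D5} | {D2} | {D3, D4}
V(D1) = t^-3 + t^-2 + t^-1 + 1  [14 crossings, <D> = A^-6 + A^-2 + A^2 + A^6, w = -2]
D2 (bracket 2 + A^8 + A^16; 14 crossings at w = 0): V = t^-4 + t^-2 + 2
V(D3) = 1 + t + t^2 + t^3  [14 crossings, <D> = A^-6 + A^-2 + A^2 + A^6, w = +2]
V(D4) = 1 + t + t^2 + t^3  (w +2, c 12, <D> = A^-6 + A^-2 + A^2 + A^6)
V(D5) = t^-3 + t^-2 + t^-1 + 1  (w -2, c 12, <D> = A^-6 + A^-2 + A^2 + A^6)
note: comparing 5 Jones polynomials yields 3 groups


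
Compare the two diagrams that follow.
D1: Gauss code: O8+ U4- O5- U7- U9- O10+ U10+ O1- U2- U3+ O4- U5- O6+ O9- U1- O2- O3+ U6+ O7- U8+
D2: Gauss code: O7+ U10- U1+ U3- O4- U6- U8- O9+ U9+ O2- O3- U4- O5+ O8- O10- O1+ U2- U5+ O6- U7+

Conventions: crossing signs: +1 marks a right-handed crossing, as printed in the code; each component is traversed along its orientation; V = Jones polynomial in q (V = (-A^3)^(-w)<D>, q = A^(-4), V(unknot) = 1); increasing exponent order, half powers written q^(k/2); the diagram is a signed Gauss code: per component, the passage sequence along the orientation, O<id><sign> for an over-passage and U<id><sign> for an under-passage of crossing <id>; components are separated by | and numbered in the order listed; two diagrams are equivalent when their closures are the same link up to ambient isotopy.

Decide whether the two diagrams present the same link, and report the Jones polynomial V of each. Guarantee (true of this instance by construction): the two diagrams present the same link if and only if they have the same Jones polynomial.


equivalent: yes
D1 (bracket A^-2 - A^2 + 2A^6 - A^10 + A^14 - A^18; 10 crossings at w = -2): V = -q^-6 + q^-5 - q^-4 + 2q^-3 - q^-2 + q^-1
V(D2) = -q^-6 + q^-5 - q^-4 + 2q^-3 - q^-2 + q^-1  [10 crossings, <D> = A^-2 - A^2 + 2A^6 - A^10 + A^14 - A^18, w = -2]
observation: from 10 to 10 crossings by R-moves: one link, two diagrams


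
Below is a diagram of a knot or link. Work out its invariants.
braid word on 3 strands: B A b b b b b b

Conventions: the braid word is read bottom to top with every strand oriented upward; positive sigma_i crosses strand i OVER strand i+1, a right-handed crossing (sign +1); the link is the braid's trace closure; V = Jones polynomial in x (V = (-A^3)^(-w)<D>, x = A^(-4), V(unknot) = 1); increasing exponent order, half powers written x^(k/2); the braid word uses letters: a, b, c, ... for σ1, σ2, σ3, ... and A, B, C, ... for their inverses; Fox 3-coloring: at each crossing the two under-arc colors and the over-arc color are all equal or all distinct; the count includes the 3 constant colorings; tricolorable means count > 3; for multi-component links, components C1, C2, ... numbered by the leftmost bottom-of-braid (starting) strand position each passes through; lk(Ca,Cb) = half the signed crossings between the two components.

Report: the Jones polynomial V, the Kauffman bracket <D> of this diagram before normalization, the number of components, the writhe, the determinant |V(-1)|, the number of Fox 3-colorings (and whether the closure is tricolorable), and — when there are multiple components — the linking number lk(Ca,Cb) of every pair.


V(x) = x^2 + x^4 - x^5 + x^6 - x^7
bracket: -A^-16 + A^-12 - A^-8 + A^-4 + A^4, w = +4
1 component, writhe +4, over 8 crossings
det 5, colorings 3 of 3^8 — not tricolorable
observation: w = +4 shifts under R1 moves; the (-A^3)^(-4) factor cancels that in V


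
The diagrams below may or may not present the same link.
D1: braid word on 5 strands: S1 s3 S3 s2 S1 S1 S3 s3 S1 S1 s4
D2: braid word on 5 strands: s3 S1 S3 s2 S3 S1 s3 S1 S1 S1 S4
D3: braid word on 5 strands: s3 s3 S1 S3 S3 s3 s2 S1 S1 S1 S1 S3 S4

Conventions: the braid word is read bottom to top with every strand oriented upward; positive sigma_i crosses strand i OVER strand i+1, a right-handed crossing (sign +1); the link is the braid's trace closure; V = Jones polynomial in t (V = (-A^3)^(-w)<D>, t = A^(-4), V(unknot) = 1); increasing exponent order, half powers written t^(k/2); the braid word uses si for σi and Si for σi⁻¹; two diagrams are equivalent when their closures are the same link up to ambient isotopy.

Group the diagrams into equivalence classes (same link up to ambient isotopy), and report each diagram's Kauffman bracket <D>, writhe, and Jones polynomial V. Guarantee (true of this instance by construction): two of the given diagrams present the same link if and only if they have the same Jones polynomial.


grouping into links: {D1, D2, D3}
V(D1) = t^(-15/2) - t^(-7/2) - t^(-5/2) - t^(-3/2)  (w -3, c 11, <D> = A^-3 + A + A^5 - A^21)
D2 (bracket A^-9 + A^-5 + A^-1 - A^15; 11 crossings at w = -5): V = t^(-15/2) - t^(-7/2) - t^(-5/2) - t^(-3/2)
V(D3) = t^(-15/2) - t^(-7/2) - t^(-5/2) - t^(-3/2)  [13 crossings, <D> = A^-9 + A^-5 + A^-1 - A^15, w = -5]
why: one V(t) for all 3 diagrams — one class (guaranteed)


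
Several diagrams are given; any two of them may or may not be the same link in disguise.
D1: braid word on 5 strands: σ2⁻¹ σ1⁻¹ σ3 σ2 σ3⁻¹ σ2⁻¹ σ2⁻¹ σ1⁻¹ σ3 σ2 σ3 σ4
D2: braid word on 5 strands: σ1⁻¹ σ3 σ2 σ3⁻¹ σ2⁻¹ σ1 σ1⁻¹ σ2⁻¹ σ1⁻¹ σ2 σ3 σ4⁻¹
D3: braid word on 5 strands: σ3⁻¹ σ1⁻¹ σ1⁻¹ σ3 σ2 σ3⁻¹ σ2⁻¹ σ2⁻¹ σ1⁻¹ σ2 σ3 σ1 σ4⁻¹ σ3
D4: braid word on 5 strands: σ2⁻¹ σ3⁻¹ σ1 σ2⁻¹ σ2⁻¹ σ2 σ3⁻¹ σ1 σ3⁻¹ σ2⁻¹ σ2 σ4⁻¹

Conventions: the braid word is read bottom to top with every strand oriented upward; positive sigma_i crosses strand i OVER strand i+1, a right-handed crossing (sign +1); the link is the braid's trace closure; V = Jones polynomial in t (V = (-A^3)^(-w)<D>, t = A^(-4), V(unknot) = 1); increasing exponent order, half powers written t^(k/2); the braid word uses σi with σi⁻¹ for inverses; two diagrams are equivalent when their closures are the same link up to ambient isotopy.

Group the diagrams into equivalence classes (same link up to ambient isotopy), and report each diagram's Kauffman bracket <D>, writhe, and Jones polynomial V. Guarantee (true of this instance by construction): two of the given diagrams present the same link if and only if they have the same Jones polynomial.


classes: {D1, D2, D3} | {D4}
V(D1) = t^-4 - t^-3 + t^-2 - 2t^-1 + 2 - t + t^2  [12 crossings, <D> = A^-8 - A^-4 + 2 - 2A^4 + A^8 - A^12 + A^16, w = 0]
D2 (bracket A^-14 - A^-10 + 2A^-6 - 2A^-2 + A^2 - A^6 + A^10; 12 crossings at w = -2): V = t^-4 - t^-3 + t^-2 - 2t^-1 + 2 - t + t^2
V(D3) = t^-4 - t^-3 + t^-2 - 2t^-1 + 2 - t + t^2  (w -2, c 14, <D> = A^-14 - A^-10 + 2A^-6 - 2A^-2 + A^2 - A^6 + A^10)
V(D4) = t^-5 - 2t^-4 + 2t^-3 - 2t^-2 + 2t^-1 - 1 + t  [12 crossings, <D> = A^-16 - A^-12 + 2A^-8 - 2A^-4 + 2 - 2A^4 + A^8, w = -4]
note: 2 classes among 4 diagrams; unequal V(t) rules out equality


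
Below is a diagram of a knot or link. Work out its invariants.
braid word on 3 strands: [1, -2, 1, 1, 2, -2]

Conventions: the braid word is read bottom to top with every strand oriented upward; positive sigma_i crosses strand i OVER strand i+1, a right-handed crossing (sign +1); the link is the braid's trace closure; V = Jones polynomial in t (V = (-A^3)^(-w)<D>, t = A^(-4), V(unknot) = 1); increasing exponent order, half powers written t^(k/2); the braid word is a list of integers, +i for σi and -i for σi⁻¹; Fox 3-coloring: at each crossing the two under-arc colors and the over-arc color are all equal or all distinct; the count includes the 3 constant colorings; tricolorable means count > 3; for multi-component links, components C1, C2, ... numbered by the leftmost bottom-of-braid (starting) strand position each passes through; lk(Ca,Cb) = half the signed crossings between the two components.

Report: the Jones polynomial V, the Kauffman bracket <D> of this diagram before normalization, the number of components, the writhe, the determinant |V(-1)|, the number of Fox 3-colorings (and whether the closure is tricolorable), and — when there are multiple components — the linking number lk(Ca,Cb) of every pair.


V = t + t^3 - t^4
<D> = -A^-10 + A^-6 + A^2 (w = +2)
1 component over 6 crossings, w = +2
9 Fox colorings among 3^6, |V(-1)| = 3: tricolorable
why: V spans 3 powers of t: at least 3 crossings in any diagram


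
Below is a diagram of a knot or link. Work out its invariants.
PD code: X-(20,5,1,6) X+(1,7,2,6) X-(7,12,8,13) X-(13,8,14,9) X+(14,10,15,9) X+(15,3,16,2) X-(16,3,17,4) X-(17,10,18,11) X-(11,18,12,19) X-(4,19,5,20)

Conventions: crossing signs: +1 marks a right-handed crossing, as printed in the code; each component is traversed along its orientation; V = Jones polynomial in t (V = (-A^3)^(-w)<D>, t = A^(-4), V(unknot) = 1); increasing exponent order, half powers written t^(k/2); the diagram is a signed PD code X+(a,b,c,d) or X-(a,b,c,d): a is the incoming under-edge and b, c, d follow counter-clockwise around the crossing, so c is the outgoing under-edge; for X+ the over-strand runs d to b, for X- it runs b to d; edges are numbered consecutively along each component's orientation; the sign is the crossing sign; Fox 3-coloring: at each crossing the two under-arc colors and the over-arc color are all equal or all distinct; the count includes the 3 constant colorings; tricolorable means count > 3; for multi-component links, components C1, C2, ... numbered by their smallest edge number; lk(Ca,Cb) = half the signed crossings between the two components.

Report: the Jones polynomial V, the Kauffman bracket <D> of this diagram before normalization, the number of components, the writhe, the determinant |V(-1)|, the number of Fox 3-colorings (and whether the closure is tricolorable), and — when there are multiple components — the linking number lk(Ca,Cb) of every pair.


V = -t^-4 + t^-3 + t^-1
<D> = A^-8 + 1 - A^4 (w = -4)
1 component over 10 crossings, w = -4
9 Fox colorings among 3^10, |V(-1)| = 3: tricolorable
why: w = -4 shifts under R1 moves; the (-A^3)^(4) factor cancels that in V


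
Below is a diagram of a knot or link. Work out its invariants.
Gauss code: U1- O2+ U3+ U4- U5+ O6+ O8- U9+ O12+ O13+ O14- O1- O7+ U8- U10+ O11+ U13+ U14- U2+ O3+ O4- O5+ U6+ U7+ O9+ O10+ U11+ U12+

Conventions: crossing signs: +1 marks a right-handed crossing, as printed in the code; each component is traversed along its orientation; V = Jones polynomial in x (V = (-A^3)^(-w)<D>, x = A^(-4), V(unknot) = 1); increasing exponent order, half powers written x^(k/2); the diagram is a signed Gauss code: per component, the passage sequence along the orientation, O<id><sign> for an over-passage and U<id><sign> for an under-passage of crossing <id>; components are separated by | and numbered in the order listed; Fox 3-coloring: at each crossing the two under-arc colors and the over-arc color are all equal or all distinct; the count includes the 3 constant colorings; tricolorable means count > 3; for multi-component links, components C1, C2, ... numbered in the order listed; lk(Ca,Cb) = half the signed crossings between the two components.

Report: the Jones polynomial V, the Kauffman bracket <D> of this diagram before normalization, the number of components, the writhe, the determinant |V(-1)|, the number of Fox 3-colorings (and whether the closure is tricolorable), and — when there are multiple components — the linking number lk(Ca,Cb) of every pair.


V(x) = x^2 - x^3 + 2x^4 - 2x^5 + 3x^6 - 2x^7 + x^8 - x^9
bracket: -A^-18 + A^-14 - 2A^-10 + 3A^-6 - 2A^-2 + 2A^2 - A^6 + A^10, w = +6
1 component, writhe +6, over 14 crossings
det 13, colorings 3 of 3^14 — not tricolorable
observation: the span of V is 7, forcing >= 7 crossings in any diagram


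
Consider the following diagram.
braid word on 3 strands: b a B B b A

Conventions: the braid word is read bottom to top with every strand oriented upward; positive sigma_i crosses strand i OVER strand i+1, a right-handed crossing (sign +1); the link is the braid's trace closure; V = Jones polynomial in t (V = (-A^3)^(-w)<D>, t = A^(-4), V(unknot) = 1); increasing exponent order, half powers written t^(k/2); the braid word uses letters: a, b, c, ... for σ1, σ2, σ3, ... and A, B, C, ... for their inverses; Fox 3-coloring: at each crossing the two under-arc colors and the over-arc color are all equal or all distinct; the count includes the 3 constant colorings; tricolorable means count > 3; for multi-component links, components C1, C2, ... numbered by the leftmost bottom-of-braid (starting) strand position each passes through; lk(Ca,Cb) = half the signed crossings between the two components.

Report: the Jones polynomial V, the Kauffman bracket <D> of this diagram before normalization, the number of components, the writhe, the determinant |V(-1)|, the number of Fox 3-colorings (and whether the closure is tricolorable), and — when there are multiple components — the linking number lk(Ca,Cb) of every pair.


Jones polynomial: V(t) = 1
<D> = 1; writhe 0
components 1, writhe 0 (6 crossings)
3-colorings: 3 of 3^6, det 1 — not tricolorable
note: free reduction leaves σ2 σ1 σ2⁻¹ σ1⁻¹ of the original 6 letters


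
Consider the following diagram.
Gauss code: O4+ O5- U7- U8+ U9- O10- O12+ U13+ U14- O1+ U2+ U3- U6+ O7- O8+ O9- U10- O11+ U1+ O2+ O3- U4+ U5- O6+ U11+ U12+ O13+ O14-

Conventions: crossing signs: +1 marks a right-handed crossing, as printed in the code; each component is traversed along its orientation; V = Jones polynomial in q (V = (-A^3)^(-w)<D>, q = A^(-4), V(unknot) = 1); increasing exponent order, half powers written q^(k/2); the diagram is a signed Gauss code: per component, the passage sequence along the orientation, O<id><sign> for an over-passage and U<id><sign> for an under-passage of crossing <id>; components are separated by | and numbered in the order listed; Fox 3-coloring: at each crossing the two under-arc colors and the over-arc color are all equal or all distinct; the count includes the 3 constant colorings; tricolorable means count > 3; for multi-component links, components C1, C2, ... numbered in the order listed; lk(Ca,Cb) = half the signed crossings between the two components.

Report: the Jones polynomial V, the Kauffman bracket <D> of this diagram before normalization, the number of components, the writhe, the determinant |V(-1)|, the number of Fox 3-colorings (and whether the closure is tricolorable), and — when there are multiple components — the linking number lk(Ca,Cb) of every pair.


V = 1
<D> = A^6 (w = +2)
1 component over 14 crossings, w = +2
3 Fox colorings among 3^14, |V(-1)| = 1: not tricolorable
why: det 1 = |V(-1)|; not divisible by 3, so not tricolorable


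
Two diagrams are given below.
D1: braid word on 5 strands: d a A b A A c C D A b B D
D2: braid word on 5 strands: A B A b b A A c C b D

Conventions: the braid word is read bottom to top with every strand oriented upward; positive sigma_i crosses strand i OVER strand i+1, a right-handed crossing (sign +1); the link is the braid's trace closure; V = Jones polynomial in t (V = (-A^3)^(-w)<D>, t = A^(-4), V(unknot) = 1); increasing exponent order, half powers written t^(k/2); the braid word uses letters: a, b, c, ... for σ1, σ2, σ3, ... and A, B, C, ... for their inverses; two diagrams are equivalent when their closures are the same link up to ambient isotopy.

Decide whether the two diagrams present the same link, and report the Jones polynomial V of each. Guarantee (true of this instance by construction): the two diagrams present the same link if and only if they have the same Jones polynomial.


same link: yes
V(D1) = t^(-9/2) - t^(-5/2) - t^(-3/2) - t^(-1/2)  [13 crossings, <D> = A^-7 + A^-3 + A - A^9, w = -3]
V(D2) = t^(-9/2) - t^(-5/2) - t^(-3/2) - t^(-1/2)  (w -3, c 11, <D> = A^-7 + A^-3 + A - A^9)
note: D2 (11 crossings) and D1 (13) are Markov-related braid presentations


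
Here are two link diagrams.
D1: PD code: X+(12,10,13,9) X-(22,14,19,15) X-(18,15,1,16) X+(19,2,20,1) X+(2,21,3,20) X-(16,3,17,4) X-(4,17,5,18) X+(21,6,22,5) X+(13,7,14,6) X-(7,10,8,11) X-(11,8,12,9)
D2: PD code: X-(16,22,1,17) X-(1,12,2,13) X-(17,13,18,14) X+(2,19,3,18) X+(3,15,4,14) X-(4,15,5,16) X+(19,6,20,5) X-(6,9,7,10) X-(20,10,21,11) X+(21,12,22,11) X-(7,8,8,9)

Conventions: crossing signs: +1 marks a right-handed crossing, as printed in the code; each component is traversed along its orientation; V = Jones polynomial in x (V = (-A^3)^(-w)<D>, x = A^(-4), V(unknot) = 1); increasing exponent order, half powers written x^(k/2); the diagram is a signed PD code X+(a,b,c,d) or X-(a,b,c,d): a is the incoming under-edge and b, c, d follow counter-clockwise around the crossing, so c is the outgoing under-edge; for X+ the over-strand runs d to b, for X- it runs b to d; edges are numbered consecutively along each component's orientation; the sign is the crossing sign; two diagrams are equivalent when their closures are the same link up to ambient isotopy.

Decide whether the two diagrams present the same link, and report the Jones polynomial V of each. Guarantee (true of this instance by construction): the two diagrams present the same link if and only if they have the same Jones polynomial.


equivalent: no
D1 (bracket A^-9 + 2A^-1 - A^3 + A^7 - A^11; 11 crossings at w = -1): V = x^(-7/2) - x^(-5/2) + x^(-3/2) - 2x^(-1/2) - x^(3/2)
D2 (bracket A^-11 + A^-7; 11 crossings at w = -3): V = -x^(-1/2) - x^(1/2)
key observation: V(x) takes 2 values over 2 diagrams, fixing the grouping


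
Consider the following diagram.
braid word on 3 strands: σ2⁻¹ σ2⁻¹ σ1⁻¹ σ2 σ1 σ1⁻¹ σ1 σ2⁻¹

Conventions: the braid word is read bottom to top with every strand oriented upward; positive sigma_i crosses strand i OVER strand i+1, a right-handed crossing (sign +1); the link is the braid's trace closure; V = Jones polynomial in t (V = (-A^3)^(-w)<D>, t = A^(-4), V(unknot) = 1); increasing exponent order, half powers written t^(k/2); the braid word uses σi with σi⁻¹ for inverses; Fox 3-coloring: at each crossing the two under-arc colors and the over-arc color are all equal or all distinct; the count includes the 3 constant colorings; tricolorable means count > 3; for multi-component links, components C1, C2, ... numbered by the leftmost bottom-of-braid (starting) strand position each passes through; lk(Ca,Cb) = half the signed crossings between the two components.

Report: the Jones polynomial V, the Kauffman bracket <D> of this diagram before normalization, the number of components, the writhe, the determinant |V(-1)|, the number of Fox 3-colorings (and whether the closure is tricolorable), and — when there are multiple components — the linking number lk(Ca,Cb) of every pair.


V = -t^-4 + t^-3 + t^-1
<D> = A^-2 + A^6 - A^10 (w = -2)
1 component over 8 crossings, w = -2
9 Fox colorings among 3^8, |V(-1)| = 3: tricolorable
why: the span of V is 3, forcing >= 3 crossings in any diagram


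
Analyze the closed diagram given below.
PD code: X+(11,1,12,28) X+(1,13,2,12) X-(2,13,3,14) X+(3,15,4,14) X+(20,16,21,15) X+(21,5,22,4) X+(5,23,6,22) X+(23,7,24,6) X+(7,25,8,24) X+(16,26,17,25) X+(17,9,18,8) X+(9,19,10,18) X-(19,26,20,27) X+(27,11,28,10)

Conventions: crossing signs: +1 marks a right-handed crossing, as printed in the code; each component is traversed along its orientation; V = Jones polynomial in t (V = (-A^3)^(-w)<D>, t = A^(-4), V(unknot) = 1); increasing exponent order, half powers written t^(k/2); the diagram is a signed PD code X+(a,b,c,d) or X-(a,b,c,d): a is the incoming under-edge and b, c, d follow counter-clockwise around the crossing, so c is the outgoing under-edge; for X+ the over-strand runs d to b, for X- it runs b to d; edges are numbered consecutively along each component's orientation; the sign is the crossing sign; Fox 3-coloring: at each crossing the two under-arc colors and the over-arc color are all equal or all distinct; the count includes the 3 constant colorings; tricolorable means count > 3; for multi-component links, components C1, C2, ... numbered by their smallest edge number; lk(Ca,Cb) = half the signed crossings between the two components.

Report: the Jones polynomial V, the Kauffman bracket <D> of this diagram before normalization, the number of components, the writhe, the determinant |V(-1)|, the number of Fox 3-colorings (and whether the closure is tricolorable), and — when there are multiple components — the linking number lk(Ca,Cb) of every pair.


V = t^4 + t^6 - t^8 + t^9 - t^10 + t^11 - t^12
<D> = -A^-18 + A^-14 - A^-10 + A^-6 - A^-2 + A^6 + A^14 (w = +10)
1 component over 14 crossings, w = +10
9 Fox colorings among 3^14, |V(-1)| = 3: tricolorable
why: |V(-1)| = 3: so tricolorable, since 3 divides 3


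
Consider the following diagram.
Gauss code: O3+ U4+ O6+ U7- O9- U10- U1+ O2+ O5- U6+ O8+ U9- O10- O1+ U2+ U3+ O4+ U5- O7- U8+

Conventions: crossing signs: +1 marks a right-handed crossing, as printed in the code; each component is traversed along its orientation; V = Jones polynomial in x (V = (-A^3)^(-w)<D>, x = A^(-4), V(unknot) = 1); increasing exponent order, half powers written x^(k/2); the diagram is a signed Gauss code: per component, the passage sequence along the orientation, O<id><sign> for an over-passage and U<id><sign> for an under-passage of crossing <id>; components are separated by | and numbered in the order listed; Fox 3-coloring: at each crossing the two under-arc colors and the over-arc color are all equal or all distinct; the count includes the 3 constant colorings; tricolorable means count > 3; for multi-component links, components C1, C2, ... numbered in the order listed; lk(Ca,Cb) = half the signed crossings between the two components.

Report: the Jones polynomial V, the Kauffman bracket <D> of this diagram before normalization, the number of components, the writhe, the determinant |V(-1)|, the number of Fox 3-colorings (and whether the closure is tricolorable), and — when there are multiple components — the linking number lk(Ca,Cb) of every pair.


V(x) = x^-1 - 1 + 2x - 2x^2 + 2x^3 - 2x^4 + x^5
bracket: A^-14 - 2A^-10 + 2A^-6 - 2A^-2 + 2A^2 - A^6 + A^10, w = +2
1 component, writhe +2, over 10 crossings
det 11, colorings 3 of 3^10 — not tricolorable
observation: V spans 6 powers of x: at least 6 crossings in any diagram


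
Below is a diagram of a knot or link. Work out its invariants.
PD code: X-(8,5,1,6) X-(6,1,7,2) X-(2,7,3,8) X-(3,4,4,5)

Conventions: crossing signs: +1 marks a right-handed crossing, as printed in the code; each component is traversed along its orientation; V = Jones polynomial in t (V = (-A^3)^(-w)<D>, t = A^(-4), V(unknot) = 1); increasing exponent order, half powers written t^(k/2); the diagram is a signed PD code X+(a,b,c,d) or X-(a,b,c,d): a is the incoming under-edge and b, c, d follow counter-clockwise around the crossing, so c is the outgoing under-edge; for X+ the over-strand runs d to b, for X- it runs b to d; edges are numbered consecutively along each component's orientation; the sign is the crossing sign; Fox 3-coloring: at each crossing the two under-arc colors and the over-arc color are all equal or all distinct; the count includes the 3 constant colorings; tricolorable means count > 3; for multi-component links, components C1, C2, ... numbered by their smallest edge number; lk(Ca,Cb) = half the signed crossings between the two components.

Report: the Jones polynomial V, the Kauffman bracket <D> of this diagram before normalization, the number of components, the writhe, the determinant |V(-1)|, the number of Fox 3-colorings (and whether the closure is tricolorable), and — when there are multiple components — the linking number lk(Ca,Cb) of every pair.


Jones polynomial: V(t) = -t^-4 + t^-3 + t^-1
<D> = A^-8 + 1 - A^4; writhe -4
components 1, writhe -4 (4 crossings)
3-colorings: 9 of 3^4, det 3 — tricolorable
note: |V(-1)| = 3: so tricolorable, since 3 divides 3


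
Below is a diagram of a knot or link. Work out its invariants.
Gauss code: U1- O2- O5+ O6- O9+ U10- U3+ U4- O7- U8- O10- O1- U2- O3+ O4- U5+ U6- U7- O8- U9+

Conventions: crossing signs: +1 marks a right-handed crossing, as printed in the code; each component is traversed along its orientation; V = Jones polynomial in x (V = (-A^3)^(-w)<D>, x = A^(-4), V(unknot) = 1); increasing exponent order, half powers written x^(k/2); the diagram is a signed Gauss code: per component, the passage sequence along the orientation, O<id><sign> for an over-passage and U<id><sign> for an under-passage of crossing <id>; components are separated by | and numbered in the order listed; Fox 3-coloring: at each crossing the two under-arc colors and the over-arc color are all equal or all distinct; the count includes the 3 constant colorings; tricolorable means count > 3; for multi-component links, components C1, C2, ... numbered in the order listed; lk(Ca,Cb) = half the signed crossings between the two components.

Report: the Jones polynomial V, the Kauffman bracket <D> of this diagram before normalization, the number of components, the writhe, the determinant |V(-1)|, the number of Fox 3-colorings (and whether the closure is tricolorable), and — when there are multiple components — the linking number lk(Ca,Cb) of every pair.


V(x) = -x^-6 + x^-5 - x^-4 + 2x^-3 - x^-2 + x^-1
bracket: A^-8 - A^-4 + 2 - A^4 + A^8 - A^12, w = -4
1 component, writhe -4, over 10 crossings
det 7, colorings 3 of 3^10 — not tricolorable
observation: det 7 = |V(-1)|; not divisible by 3, so not tricolorable


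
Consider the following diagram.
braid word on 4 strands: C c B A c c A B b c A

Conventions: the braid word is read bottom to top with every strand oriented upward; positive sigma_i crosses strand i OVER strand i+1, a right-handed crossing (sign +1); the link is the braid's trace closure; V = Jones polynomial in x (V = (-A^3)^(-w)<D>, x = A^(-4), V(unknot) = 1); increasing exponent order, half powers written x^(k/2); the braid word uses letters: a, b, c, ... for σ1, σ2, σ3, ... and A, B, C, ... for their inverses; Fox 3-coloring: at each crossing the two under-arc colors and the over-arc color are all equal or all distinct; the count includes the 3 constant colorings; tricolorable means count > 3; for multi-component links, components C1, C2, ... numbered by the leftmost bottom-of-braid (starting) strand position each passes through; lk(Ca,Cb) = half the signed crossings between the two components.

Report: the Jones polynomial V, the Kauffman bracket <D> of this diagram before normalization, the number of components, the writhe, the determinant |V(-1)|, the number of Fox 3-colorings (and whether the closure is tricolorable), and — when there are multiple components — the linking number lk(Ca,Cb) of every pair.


Jones polynomial: V(x) = -x^-3 + x^-2 - x^-1 + 3 - x + x^2 - x^3
<D> = A^-15 - A^-11 + A^-7 - 3A^-3 + A - A^5 + A^9; writhe -1
components 1, writhe -1 (11 crossings)
3-colorings: 27 of 3^11, det 9 — tricolorable
note: w = -1 shifts under R1 moves; the (-A^3)^(1) factor cancels that in V


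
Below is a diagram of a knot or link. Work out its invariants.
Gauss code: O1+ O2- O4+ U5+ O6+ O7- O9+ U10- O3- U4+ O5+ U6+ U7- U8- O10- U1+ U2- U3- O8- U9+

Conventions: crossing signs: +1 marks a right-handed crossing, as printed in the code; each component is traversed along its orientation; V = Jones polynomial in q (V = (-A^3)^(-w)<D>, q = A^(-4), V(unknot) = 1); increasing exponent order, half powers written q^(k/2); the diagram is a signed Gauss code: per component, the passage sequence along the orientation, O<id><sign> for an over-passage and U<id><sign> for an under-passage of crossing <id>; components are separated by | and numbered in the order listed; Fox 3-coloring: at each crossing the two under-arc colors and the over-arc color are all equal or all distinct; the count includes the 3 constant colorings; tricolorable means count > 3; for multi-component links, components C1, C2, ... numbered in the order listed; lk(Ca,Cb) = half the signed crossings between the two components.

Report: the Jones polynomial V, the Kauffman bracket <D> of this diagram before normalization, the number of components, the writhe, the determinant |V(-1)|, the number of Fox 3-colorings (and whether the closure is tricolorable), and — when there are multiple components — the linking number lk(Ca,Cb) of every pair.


Jones polynomial: V(q) = -q^-3 + 2q^-2 - 2q^-1 + 3 - 2q + 2q^2 - q^3
<D> = -A^-12 + 2A^-8 - 2A^-4 + 3 - 2A^4 + 2A^8 - A^12; writhe 0
components 1, writhe 0 (10 crossings)
3-colorings: 3 of 3^10, det 13 — not tricolorable
note: V is palindromic (span 6, det 13): q -> 1/q fixes it; necessary, not sufficient, for amphichirality


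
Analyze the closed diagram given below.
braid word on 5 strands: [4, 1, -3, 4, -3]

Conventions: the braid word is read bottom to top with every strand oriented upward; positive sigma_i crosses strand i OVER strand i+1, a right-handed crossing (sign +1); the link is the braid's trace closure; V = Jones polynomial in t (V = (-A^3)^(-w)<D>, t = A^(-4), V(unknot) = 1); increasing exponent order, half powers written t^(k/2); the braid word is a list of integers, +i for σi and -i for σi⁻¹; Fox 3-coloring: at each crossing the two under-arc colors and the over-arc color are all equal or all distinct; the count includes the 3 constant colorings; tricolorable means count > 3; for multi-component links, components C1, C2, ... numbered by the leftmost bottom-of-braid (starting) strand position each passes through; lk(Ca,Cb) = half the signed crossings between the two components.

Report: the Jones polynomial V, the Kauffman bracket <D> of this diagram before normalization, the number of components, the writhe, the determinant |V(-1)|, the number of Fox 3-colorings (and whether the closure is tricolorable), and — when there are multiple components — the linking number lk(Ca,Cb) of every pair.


V = -t^(-5/2) - t^(5/2)
<D> = A^-7 + A^13 (w = +1)
2 components over 5 crossings, w = +1
lk(C1,C2): 0
9 Fox colorings among 3^5, |V(-1)| = 0: tricolorable
why: det 0 = |V(-1)|; divisible by 3, so tricolorable


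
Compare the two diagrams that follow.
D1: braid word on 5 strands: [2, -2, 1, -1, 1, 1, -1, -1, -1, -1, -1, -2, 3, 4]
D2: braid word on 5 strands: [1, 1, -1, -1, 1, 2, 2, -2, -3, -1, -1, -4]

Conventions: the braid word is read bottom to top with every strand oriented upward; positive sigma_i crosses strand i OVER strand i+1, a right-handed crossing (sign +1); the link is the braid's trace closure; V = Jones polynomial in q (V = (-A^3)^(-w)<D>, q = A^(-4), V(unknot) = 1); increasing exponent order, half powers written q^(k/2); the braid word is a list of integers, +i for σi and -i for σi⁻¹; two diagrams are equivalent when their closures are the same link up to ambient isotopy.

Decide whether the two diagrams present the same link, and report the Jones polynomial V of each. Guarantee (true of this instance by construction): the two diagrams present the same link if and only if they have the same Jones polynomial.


equivalent: no
D1 (bracket A^-2 + A^6 - A^10; 14 crossings at w = -2): V = -q^-4 + q^-3 + q^-1
V(D2) = 1  [12 crossings, <D> = A^-6, w = -2]
observation: V(q) takes 2 values over 2 diagrams, fixing the grouping


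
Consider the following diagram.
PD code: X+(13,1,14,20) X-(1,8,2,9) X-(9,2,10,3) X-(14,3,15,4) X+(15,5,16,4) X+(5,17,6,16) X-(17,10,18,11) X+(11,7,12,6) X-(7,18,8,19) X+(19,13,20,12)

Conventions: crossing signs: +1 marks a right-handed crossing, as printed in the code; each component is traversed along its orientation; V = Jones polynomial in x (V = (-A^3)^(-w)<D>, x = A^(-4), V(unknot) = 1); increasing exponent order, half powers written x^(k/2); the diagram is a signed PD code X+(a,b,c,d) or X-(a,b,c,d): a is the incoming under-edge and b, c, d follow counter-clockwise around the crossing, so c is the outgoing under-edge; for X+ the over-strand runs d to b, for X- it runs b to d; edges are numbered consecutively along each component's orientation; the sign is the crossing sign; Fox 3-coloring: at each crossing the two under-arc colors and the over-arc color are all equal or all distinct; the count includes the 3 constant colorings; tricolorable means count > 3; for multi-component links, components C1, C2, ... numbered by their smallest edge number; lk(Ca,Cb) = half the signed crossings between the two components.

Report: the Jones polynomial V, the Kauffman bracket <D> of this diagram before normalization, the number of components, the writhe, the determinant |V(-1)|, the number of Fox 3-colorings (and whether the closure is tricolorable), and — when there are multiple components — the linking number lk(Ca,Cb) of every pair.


Jones polynomial: V(x) = x^-4 - 3x^-3 + 5x^-2 - 6x^-1 + 7 - 6x + 5x^2 - 3x^3 + x^4
<D> = A^-16 - 3A^-12 + 5A^-8 - 6A^-4 + 7 - 6A^4 + 5A^8 - 3A^12 + A^16; writhe 0
components 1, writhe 0 (10 crossings)
3-colorings: 3 of 3^10, det 37 — not tricolorable
note: the span of V is 8, forcing >= 8 crossings in any diagram


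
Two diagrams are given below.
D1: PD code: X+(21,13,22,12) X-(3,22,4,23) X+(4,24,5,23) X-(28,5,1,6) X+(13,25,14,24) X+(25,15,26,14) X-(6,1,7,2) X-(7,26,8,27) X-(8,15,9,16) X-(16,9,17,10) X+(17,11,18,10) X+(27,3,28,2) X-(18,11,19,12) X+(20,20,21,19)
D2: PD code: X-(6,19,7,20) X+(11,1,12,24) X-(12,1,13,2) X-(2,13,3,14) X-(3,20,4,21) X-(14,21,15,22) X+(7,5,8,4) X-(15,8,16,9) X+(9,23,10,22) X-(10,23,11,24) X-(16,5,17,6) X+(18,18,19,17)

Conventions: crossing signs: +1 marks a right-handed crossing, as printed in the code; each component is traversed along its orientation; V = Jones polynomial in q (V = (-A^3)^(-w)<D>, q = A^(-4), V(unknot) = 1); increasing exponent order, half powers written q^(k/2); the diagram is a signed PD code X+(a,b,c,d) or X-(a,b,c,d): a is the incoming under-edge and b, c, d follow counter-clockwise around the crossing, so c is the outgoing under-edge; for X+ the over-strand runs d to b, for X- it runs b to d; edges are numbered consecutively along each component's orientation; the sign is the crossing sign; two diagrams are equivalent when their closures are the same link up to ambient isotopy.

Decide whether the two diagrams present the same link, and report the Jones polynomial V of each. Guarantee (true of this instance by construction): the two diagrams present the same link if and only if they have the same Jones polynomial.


equivalent: no
V(D1) = 1  (w 0, c 14, <D> = 1)
D2 (bracket A^-8 - A^-4 + 2 - A^4 + A^8 - A^12; 12 crossings at w = -4): V = -q^-6 + q^-5 - q^-4 + 2q^-3 - q^-2 + q^-1
why: comparing 2 Jones polynomials yields 2 groups


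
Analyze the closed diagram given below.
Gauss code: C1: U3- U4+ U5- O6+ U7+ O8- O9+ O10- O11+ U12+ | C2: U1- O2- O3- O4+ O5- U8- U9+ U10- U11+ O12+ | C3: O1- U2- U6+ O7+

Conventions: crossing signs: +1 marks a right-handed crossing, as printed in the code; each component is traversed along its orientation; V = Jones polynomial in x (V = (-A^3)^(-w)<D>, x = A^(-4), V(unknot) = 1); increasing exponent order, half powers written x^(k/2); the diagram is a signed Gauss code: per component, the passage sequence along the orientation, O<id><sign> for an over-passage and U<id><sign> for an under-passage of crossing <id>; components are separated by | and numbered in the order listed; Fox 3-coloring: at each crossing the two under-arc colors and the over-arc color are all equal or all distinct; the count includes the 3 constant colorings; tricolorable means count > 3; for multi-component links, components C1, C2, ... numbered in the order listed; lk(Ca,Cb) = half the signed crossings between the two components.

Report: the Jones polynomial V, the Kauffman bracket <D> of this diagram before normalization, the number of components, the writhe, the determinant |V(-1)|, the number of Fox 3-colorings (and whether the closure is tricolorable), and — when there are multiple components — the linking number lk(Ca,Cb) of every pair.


V(x) = x^-2 + 2 + x^2
bracket: A^-8 + 2 + A^8, w = 0
3 components, writhe 0, over 12 crossings
lk(C1,C2) = 0
linking number lk(C1,C3) = +1
lk(C2,C3): -1
det 4, colorings 3 of 3^12 — not tricolorable
observation: |V(-1)| = 4: so not tricolorable, since 3 does not divide 4
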